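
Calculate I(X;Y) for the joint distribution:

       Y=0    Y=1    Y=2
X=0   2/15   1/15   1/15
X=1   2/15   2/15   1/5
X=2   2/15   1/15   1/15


H(X) = 1.5301, H(Y) = 1.5656, H(X,Y) = 3.0566
I(X;Y) = H(X) + H(Y) - H(X,Y) = 0.0392 bits


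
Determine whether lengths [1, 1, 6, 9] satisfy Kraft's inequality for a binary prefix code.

Kraft inequality: Σ 2^(-l_i) ≤ 1 for prefix-free code
Calculating: 2^(-1) + 2^(-1) + 2^(-6) + 2^(-9)
= 0.5 + 0.5 + 0.015625 + 0.001953125
= 1.0176
Since 1.0176 > 1, prefix-free code does not exist


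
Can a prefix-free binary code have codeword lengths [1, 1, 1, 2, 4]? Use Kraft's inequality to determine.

Kraft inequality: Σ 2^(-l_i) ≤ 1 for prefix-free code
Calculating: 2^(-1) + 2^(-1) + 2^(-1) + 2^(-2) + 2^(-4)
= 0.5 + 0.5 + 0.5 + 0.25 + 0.0625
= 1.8125
Since 1.8125 > 1, prefix-free code does not exist


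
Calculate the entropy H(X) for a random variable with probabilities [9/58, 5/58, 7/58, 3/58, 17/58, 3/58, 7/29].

H(X) = -Σ p(x) log₂ p(x)
  -9/58 × log₂(9/58) = 0.4171
  -5/58 × log₂(5/58) = 0.3048
  -7/58 × log₂(7/58) = 0.3682
  -3/58 × log₂(3/58) = 0.2210
  -17/58 × log₂(17/58) = 0.5189
  -3/58 × log₂(3/58) = 0.2210
  -7/29 × log₂(7/29) = 0.4950
H(X) = 2.5461 bits


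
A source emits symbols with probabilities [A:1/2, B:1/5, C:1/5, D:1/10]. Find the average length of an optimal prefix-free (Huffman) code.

Huffman tree construction:
Combine smallest probabilities repeatedly
Resulting codes:
  A: 0 (length 1)
  B: 111 (length 3)
  C: 10 (length 2)
  D: 110 (length 3)
Average length = Σ p(s) × length(s) = 1.8000 bits


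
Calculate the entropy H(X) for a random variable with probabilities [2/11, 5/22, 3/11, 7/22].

H(X) = -Σ p(x) log₂ p(x)
  -2/11 × log₂(2/11) = 0.4472
  -5/22 × log₂(5/22) = 0.4858
  -3/11 × log₂(3/11) = 0.5112
  -7/22 × log₂(7/22) = 0.5257
H(X) = 1.9698 bits


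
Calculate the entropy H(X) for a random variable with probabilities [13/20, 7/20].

H(X) = -Σ p(x) log₂ p(x)
  -13/20 × log₂(13/20) = 0.4040
  -7/20 × log₂(7/20) = 0.5301
H(X) = 0.9341 bits


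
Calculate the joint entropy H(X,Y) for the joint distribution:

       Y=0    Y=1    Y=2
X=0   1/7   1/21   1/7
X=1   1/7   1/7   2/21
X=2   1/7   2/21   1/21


H(X,Y) = -Σ p(x,y) log₂ p(x,y)
  p(0,0)=1/7: -0.1429 × log₂(0.1429) = 0.4011
  p(0,1)=1/21: -0.0476 × log₂(0.0476) = 0.2092
  p(0,2)=1/7: -0.1429 × log₂(0.1429) = 0.4011
  p(1,0)=1/7: -0.1429 × log₂(0.1429) = 0.4011
  p(1,1)=1/7: -0.1429 × log₂(0.1429) = 0.4011
  p(1,2)=2/21: -0.0952 × log₂(0.0952) = 0.3231
  p(2,0)=1/7: -0.1429 × log₂(0.1429) = 0.4011
  p(2,1)=2/21: -0.0952 × log₂(0.0952) = 0.3231
  p(2,2)=1/21: -0.0476 × log₂(0.0476) = 0.2092
H(X,Y) = 3.0697 bits


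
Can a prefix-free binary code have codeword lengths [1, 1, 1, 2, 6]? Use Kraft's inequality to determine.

Kraft inequality: Σ 2^(-l_i) ≤ 1 for prefix-free code
Calculating: 2^(-1) + 2^(-1) + 2^(-1) + 2^(-2) + 2^(-6)
= 0.5 + 0.5 + 0.5 + 0.25 + 0.015625
= 1.7656
Since 1.7656 > 1, prefix-free code does not exist


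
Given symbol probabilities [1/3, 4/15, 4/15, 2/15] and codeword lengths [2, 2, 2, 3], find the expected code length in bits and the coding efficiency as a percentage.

Average length L = Σ p_i × l_i = 2.1333 bits
Entropy H = 1.9329 bits
Efficiency η = H/L × 100% = 90.61%


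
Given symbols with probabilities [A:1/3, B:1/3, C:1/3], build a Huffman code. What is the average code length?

Huffman tree construction:
Combine smallest probabilities repeatedly
Resulting codes:
  A: 10 (length 2)
  B: 11 (length 2)
  C: 0 (length 1)
Average length = Σ p(s) × length(s) = 1.6667 bits


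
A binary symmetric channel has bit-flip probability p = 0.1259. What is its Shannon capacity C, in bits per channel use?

For BSC with error probability p:
C = 1 - H(p) where H(p) is binary entropy
H(0.1259) = -0.1259 × log₂(0.1259) - 0.8741 × log₂(0.8741)
H(p) = 0.5461
C = 1 - 0.5461 = 0.4539 bits/use


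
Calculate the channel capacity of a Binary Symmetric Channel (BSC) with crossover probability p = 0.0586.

For BSC with error probability p:
C = 1 - H(p) where H(p) is binary entropy
H(0.0586) = -0.0586 × log₂(0.0586) - 0.9414 × log₂(0.9414)
H(p) = 0.3219
C = 1 - 0.3219 = 0.6781 bits/use


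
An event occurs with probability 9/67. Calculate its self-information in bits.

Information content I(x) = -log₂(p(x))
I = -log₂(9/67) = -log₂(0.1343)
I = 2.8962 bits


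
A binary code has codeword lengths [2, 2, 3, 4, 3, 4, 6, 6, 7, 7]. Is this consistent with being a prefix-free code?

Kraft inequality: Σ 2^(-l_i) ≤ 1 for prefix-free code
Calculating: 2^(-2) + 2^(-2) + 2^(-3) + 2^(-4) + 2^(-3) + 2^(-4) + 2^(-6) + 2^(-6) + 2^(-7) + 2^(-7)
= 0.25 + 0.25 + 0.125 + 0.0625 + 0.125 + 0.0625 + 0.015625 + 0.015625 + 0.0078125 + 0.0078125
= 0.9219
Since 0.9219 ≤ 1, prefix-free code exists


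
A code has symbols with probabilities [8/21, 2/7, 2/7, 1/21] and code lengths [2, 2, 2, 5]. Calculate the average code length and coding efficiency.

Average length L = Σ p_i × l_i = 2.1429 bits
Entropy H = 1.7723 bits
Efficiency η = H/L × 100% = 82.71%


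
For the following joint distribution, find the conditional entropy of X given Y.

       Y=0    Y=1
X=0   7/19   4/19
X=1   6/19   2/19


H(X|Y) = Σ_y p(y) H(X|Y=y)
  p(Y=0) = 13/19, H(X|Y=0) = 0.9957
  p(Y=1) = 6/19, H(X|Y=1) = 0.9183
H(X|Y) = 0.6842×0.9957 + 0.3158×0.9183 = 0.9713 bits


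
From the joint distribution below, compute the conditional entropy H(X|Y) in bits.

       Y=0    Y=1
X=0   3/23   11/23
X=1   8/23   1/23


H(X|Y) = Σ_y p(y) H(X|Y=y)
  p(Y=0) = 11/23, H(X|Y=0) = 0.8454
  p(Y=1) = 12/23, H(X|Y=1) = 0.4138
H(X|Y) = 0.4783×0.8454 + 0.5217×0.4138 = 0.6202 bits


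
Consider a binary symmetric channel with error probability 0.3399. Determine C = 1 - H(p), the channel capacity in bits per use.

For BSC with error probability p:
C = 1 - H(p) where H(p) is binary entropy
H(0.3399) = -0.3399 × log₂(0.3399) - 0.6601 × log₂(0.6601)
H(p) = 0.9247
C = 1 - 0.9247 = 0.0753 bits/use


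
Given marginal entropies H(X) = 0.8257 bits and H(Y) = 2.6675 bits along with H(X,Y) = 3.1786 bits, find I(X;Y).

I(X;Y) = H(X) + H(Y) - H(X,Y)
I(X;Y) = 0.8257 + 2.6675 - 3.1786 = 0.3146 bits


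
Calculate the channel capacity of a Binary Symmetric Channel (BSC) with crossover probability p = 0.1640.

For BSC with error probability p:
C = 1 - H(p) where H(p) is binary entropy
H(0.1640) = -0.1640 × log₂(0.1640) - 0.8360 × log₂(0.8360)
H(p) = 0.6438
C = 1 - 0.6438 = 0.3562 bits/use


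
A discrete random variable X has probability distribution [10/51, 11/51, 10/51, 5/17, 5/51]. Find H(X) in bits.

H(X) = -Σ p(x) log₂ p(x)
  -10/51 × log₂(10/51) = 0.4609
  -11/51 × log₂(11/51) = 0.4773
  -10/51 × log₂(10/51) = 0.4609
  -5/17 × log₂(5/17) = 0.5193
  -5/51 × log₂(5/51) = 0.3285
H(X) = 2.2468 bits


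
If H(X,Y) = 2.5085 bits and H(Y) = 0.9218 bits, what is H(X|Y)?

Chain rule: H(X,Y) = H(X|Y) + H(Y)
H(X|Y) = H(X,Y) - H(Y) = 2.5085 - 0.9218 = 1.5867 bits


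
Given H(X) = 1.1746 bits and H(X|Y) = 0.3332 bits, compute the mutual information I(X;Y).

I(X;Y) = H(X) - H(X|Y)
I(X;Y) = 1.1746 - 0.3332 = 0.8414 bits


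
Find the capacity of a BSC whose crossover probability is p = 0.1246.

For BSC with error probability p:
C = 1 - H(p) where H(p) is binary entropy
H(0.1246) = -0.1246 × log₂(0.1246) - 0.8754 × log₂(0.8754)
H(p) = 0.5424
C = 1 - 0.5424 = 0.4576 bits/use


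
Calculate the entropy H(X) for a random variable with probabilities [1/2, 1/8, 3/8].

H(X) = -Σ p(x) log₂ p(x)
  -1/2 × log₂(1/2) = 0.5000
  -1/8 × log₂(1/8) = 0.3750
  -3/8 × log₂(3/8) = 0.5306
H(X) = 1.4056 bits


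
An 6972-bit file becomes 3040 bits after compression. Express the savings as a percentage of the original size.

Space savings = (1 - Compressed/Original) × 100%
= (1 - 3040/6972) × 100%
= 56.40%


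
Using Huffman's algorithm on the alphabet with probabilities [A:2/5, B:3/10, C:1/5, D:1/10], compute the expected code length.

Huffman tree construction:
Combine smallest probabilities repeatedly
Resulting codes:
  A: 0 (length 1)
  B: 10 (length 2)
  C: 111 (length 3)
  D: 110 (length 3)
Average length = Σ p(s) × length(s) = 1.9000 bits


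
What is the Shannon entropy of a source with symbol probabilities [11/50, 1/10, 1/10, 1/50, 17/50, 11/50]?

H(X) = -Σ p(x) log₂ p(x)
  -11/50 × log₂(11/50) = 0.4806
  -1/10 × log₂(1/10) = 0.3322
  -1/10 × log₂(1/10) = 0.3322
  -1/50 × log₂(1/50) = 0.1129
  -17/50 × log₂(17/50) = 0.5292
  -11/50 × log₂(11/50) = 0.4806
H(X) = 2.2676 bits


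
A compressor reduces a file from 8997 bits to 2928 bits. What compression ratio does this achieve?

Compression ratio = Original / Compressed
= 8997 / 2928 = 3.07:1


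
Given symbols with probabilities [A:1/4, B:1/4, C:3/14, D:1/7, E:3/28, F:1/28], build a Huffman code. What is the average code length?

Huffman tree construction:
Combine smallest probabilities repeatedly
Resulting codes:
  A: 01 (length 2)
  B: 10 (length 2)
  C: 00 (length 2)
  D: 110 (length 3)
  E: 1111 (length 4)
  F: 1110 (length 4)
Average length = Σ p(s) × length(s) = 2.4286 bits


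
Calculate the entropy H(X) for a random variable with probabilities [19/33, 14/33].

H(X) = -Σ p(x) log₂ p(x)
  -19/33 × log₂(19/33) = 0.4586
  -14/33 × log₂(14/33) = 0.5248
H(X) = 0.9834 bits


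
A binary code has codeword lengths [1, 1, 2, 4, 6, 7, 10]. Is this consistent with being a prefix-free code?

Kraft inequality: Σ 2^(-l_i) ≤ 1 for prefix-free code
Calculating: 2^(-1) + 2^(-1) + 2^(-2) + 2^(-4) + 2^(-6) + 2^(-7) + 2^(-10)
= 0.5 + 0.5 + 0.25 + 0.0625 + 0.015625 + 0.0078125 + 0.0009765625
= 1.3369
Since 1.3369 > 1, prefix-free code does not exist


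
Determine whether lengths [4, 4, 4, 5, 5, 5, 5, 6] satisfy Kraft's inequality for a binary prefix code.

Kraft inequality: Σ 2^(-l_i) ≤ 1 for prefix-free code
Calculating: 2^(-4) + 2^(-4) + 2^(-4) + 2^(-5) + 2^(-5) + 2^(-5) + 2^(-5) + 2^(-6)
= 0.0625 + 0.0625 + 0.0625 + 0.03125 + 0.03125 + 0.03125 + 0.03125 + 0.015625
= 0.3281
Since 0.3281 ≤ 1, prefix-free code exists


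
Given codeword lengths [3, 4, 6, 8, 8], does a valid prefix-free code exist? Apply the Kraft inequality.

Kraft inequality: Σ 2^(-l_i) ≤ 1 for prefix-free code
Calculating: 2^(-3) + 2^(-4) + 2^(-6) + 2^(-8) + 2^(-8)
= 0.125 + 0.0625 + 0.015625 + 0.00390625 + 0.00390625
= 0.2109
Since 0.2109 ≤ 1, prefix-free code exists


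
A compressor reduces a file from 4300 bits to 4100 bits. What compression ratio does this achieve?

Compression ratio = Original / Compressed
= 4300 / 4100 = 1.05:1


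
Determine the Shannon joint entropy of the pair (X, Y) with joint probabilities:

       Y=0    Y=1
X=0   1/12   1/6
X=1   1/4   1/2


H(X,Y) = -Σ p(x,y) log₂ p(x,y)
  p(0,0)=1/12: -0.0833 × log₂(0.0833) = 0.2987
  p(0,1)=1/6: -0.1667 × log₂(0.1667) = 0.4308
  p(1,0)=1/4: -0.2500 × log₂(0.2500) = 0.5000
  p(1,1)=1/2: -0.5000 × log₂(0.5000) = 0.5000
H(X,Y) = 1.7296 bits


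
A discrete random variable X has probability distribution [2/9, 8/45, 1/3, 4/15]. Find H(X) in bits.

H(X) = -Σ p(x) log₂ p(x)
  -2/9 × log₂(2/9) = 0.4822
  -8/45 × log₂(8/45) = 0.4430
  -1/3 × log₂(1/3) = 0.5283
  -4/15 × log₂(4/15) = 0.5085
H(X) = 1.9620 bits


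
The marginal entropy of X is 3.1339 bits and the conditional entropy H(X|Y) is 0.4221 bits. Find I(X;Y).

I(X;Y) = H(X) - H(X|Y)
I(X;Y) = 3.1339 - 0.4221 = 2.7118 bits


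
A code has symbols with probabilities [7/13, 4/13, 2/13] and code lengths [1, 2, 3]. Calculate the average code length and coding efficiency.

Average length L = Σ p_i × l_i = 1.6154 bits
Entropy H = 1.4196 bits
Efficiency η = H/L × 100% = 87.88%


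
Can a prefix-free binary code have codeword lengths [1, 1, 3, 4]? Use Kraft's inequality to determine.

Kraft inequality: Σ 2^(-l_i) ≤ 1 for prefix-free code
Calculating: 2^(-1) + 2^(-1) + 2^(-3) + 2^(-4)
= 0.5 + 0.5 + 0.125 + 0.0625
= 1.1875
Since 1.1875 > 1, prefix-free code does not exist


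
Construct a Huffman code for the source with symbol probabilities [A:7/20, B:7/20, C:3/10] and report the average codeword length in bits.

Huffman tree construction:
Combine smallest probabilities repeatedly
Resulting codes:
  A: 11 (length 2)
  B: 0 (length 1)
  C: 10 (length 2)
Average length = Σ p(s) × length(s) = 1.6500 bits


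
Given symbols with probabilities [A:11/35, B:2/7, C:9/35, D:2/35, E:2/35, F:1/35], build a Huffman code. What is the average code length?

Huffman tree construction:
Combine smallest probabilities repeatedly
Resulting codes:
  A: 11 (length 2)
  B: 10 (length 2)
  C: 01 (length 2)
  D: 0011 (length 4)
  E: 000 (length 3)
  F: 0010 (length 4)
Average length = Σ p(s) × length(s) = 2.2286 bits


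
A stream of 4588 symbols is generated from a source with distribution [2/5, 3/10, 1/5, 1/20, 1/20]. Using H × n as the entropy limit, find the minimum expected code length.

Entropy H = 1.9464 bits/symbol
Minimum bits = H × n = 1.9464 × 4588
= 8930.26 bits


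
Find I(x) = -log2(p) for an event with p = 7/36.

Information content I(x) = -log₂(p(x))
I = -log₂(7/36) = -log₂(0.1944)
I = 2.3626 bits


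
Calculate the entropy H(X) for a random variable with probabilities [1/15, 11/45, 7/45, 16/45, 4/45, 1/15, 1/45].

H(X) = -Σ p(x) log₂ p(x)
  -1/15 × log₂(1/15) = 0.2605
  -11/45 × log₂(11/45) = 0.4968
  -7/45 × log₂(7/45) = 0.4176
  -16/45 × log₂(16/45) = 0.5304
  -4/45 × log₂(4/45) = 0.3104
  -1/15 × log₂(1/15) = 0.2605
  -1/45 × log₂(1/45) = 0.1220
H(X) = 2.3982 bits


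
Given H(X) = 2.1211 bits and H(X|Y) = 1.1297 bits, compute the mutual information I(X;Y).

I(X;Y) = H(X) - H(X|Y)
I(X;Y) = 2.1211 - 1.1297 = 0.9914 bits


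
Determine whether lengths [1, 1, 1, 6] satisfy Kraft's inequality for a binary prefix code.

Kraft inequality: Σ 2^(-l_i) ≤ 1 for prefix-free code
Calculating: 2^(-1) + 2^(-1) + 2^(-1) + 2^(-6)
= 0.5 + 0.5 + 0.5 + 0.015625
= 1.5156
Since 1.5156 > 1, prefix-free code does not exist


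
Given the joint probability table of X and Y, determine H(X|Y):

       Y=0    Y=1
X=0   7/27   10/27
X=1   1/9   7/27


H(X|Y) = Σ_y p(y) H(X|Y=y)
  p(Y=0) = 10/27, H(X|Y=0) = 0.8813
  p(Y=1) = 17/27, H(X|Y=1) = 0.9774
H(X|Y) = 0.3704×0.8813 + 0.6296×0.9774 = 0.9418 bits


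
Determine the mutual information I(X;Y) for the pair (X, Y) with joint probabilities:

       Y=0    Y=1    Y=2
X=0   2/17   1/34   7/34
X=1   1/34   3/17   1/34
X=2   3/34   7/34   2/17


H(X) = 1.5486, H(Y) = 1.5486, H(X,Y) = 2.8649
I(X;Y) = H(X) + H(Y) - H(X,Y) = 0.2322 bits


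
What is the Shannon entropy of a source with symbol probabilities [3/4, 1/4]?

H(X) = -Σ p(x) log₂ p(x)
  -3/4 × log₂(3/4) = 0.3113
  -1/4 × log₂(1/4) = 0.5000
H(X) = 0.8113 bits


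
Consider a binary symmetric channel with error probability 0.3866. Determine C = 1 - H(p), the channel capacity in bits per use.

For BSC with error probability p:
C = 1 - H(p) where H(p) is binary entropy
H(0.3866) = -0.3866 × log₂(0.3866) - 0.6134 × log₂(0.6134)
H(p) = 0.9626
C = 1 - 0.9626 = 0.0374 bits/use


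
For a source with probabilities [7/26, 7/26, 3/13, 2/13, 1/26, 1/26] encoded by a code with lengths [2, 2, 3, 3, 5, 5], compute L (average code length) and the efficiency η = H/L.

Average length L = Σ p_i × l_i = 2.6154 bits
Entropy H = 2.2846 bits
Efficiency η = H/L × 100% = 87.35%


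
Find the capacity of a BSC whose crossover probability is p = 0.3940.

For BSC with error probability p:
C = 1 - H(p) where H(p) is binary entropy
H(0.3940) = -0.3940 × log₂(0.3940) - 0.6060 × log₂(0.6060)
H(p) = 0.9673
C = 1 - 0.9673 = 0.0327 bits/use


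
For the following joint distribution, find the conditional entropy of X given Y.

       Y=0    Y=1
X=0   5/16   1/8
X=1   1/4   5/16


H(X|Y) = Σ_y p(y) H(X|Y=y)
  p(Y=0) = 9/16, H(X|Y=0) = 0.9911
  p(Y=1) = 7/16, H(X|Y=1) = 0.8631
H(X|Y) = 0.5625×0.9911 + 0.4375×0.8631 = 0.9351 bits


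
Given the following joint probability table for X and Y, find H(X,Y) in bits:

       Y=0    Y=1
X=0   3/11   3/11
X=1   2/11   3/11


H(X,Y) = -Σ p(x,y) log₂ p(x,y)
  p(0,0)=3/11: -0.2727 × log₂(0.2727) = 0.5112
  p(0,1)=3/11: -0.2727 × log₂(0.2727) = 0.5112
  p(1,0)=2/11: -0.1818 × log₂(0.1818) = 0.4472
  p(1,1)=3/11: -0.2727 × log₂(0.2727) = 0.5112
H(X,Y) = 1.9808 bits


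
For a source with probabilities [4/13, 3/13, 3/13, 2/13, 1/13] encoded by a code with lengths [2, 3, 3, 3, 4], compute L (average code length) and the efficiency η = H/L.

Average length L = Σ p_i × l_i = 2.7692 bits
Entropy H = 2.1997 bits
Efficiency η = H/L × 100% = 79.43%


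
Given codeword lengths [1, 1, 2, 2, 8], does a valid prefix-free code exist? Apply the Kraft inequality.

Kraft inequality: Σ 2^(-l_i) ≤ 1 for prefix-free code
Calculating: 2^(-1) + 2^(-1) + 2^(-2) + 2^(-2) + 2^(-8)
= 0.5 + 0.5 + 0.25 + 0.25 + 0.00390625
= 1.5039
Since 1.5039 > 1, prefix-free code does not exist


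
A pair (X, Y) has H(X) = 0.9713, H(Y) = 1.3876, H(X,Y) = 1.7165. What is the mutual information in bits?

I(X;Y) = H(X) + H(Y) - H(X,Y)
I(X;Y) = 0.9713 + 1.3876 - 1.7165 = 0.6424 bits


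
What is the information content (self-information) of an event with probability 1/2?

Information content I(x) = -log₂(p(x))
I = -log₂(1/2) = -log₂(0.5000)
I = 1.0000 bits


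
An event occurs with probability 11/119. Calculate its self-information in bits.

Information content I(x) = -log₂(p(x))
I = -log₂(11/119) = -log₂(0.0924)
I = 3.4354 bits


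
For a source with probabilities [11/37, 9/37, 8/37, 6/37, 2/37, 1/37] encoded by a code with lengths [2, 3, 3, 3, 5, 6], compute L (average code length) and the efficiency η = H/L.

Average length L = Σ p_i × l_i = 2.8919 bits
Entropy H = 2.2880 bits
Efficiency η = H/L × 100% = 79.12%


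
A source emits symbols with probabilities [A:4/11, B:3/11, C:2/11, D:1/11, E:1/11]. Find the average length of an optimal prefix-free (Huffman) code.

Huffman tree construction:
Combine smallest probabilities repeatedly
Resulting codes:
  A: 11 (length 2)
  B: 10 (length 2)
  C: 00 (length 2)
  D: 010 (length 3)
  E: 011 (length 3)
Average length = Σ p(s) × length(s) = 2.1818 bits


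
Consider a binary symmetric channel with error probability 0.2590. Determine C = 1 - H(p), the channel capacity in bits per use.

For BSC with error probability p:
C = 1 - H(p) where H(p) is binary entropy
H(0.2590) = -0.2590 × log₂(0.2590) - 0.7410 × log₂(0.7410)
H(p) = 0.8252
C = 1 - 0.8252 = 0.1748 bits/use


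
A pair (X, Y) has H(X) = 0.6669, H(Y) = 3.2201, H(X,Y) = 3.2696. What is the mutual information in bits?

I(X;Y) = H(X) + H(Y) - H(X,Y)
I(X;Y) = 0.6669 + 3.2201 - 3.2696 = 0.6174 bits


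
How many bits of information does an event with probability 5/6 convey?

Information content I(x) = -log₂(p(x))
I = -log₂(5/6) = -log₂(0.8333)
I = 0.2630 bits


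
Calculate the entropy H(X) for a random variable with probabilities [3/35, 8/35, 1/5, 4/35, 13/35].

H(X) = -Σ p(x) log₂ p(x)
  -3/35 × log₂(3/35) = 0.3038
  -8/35 × log₂(8/35) = 0.4867
  -1/5 × log₂(1/5) = 0.4644
  -4/35 × log₂(4/35) = 0.3576
  -13/35 × log₂(13/35) = 0.5307
H(X) = 2.1432 bits


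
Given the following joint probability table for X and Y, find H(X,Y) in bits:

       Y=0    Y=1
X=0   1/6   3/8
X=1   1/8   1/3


H(X,Y) = -Σ p(x,y) log₂ p(x,y)
  p(0,0)=1/6: -0.1667 × log₂(0.1667) = 0.4308
  p(0,1)=3/8: -0.3750 × log₂(0.3750) = 0.5306
  p(1,0)=1/8: -0.1250 × log₂(0.1250) = 0.3750
  p(1,1)=1/3: -0.3333 × log₂(0.3333) = 0.5283
H(X,Y) = 1.8648 bits


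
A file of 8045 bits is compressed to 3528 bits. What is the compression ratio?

Compression ratio = Original / Compressed
= 8045 / 3528 = 2.28:1


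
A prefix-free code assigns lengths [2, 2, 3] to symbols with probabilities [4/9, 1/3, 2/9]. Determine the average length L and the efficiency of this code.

Average length L = Σ p_i × l_i = 2.2222 bits
Entropy H = 1.5305 bits
Efficiency η = H/L × 100% = 68.87%


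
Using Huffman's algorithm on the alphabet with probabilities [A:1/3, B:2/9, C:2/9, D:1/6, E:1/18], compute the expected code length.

Huffman tree construction:
Combine smallest probabilities repeatedly
Resulting codes:
  A: 11 (length 2)
  B: 00 (length 2)
  C: 01 (length 2)
  D: 101 (length 3)
  E: 100 (length 3)
Average length = Σ p(s) × length(s) = 2.2222 bits


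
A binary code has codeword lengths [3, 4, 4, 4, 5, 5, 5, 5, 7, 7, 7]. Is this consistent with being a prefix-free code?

Kraft inequality: Σ 2^(-l_i) ≤ 1 for prefix-free code
Calculating: 2^(-3) + 2^(-4) + 2^(-4) + 2^(-4) + 2^(-5) + 2^(-5) + 2^(-5) + 2^(-5) + 2^(-7) + 2^(-7) + 2^(-7)
= 0.125 + 0.0625 + 0.0625 + 0.0625 + 0.03125 + 0.03125 + 0.03125 + 0.03125 + 0.0078125 + 0.0078125 + 0.0078125
= 0.4609
Since 0.4609 ≤ 1, prefix-free code exists


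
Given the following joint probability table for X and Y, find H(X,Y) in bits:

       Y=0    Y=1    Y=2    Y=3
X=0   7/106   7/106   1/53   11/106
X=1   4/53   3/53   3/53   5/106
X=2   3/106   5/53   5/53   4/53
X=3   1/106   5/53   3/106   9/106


H(X,Y) = -Σ p(x,y) log₂ p(x,y)
  p(0,0)=7/106: -0.0660 × log₂(0.0660) = 0.2589
  p(0,1)=7/106: -0.0660 × log₂(0.0660) = 0.2589
  p(0,2)=1/53: -0.0189 × log₂(0.0189) = 0.1081
  p(0,3)=11/106: -0.1038 × log₂(0.1038) = 0.3392
  p(1,0)=4/53: -0.0755 × log₂(0.0755) = 0.2814
  p(1,1)=3/53: -0.0566 × log₂(0.0566) = 0.2345
  p(1,2)=3/53: -0.0566 × log₂(0.0566) = 0.2345
  p(1,3)=5/106: -0.0472 × log₂(0.0472) = 0.2078
  p(2,0)=3/106: -0.0283 × log₂(0.0283) = 0.1456
  p(2,1)=5/53: -0.0943 × log₂(0.0943) = 0.3213
  p(2,2)=5/53: -0.0943 × log₂(0.0943) = 0.3213
  p(2,3)=4/53: -0.0755 × log₂(0.0755) = 0.2814
  p(3,0)=1/106: -0.0094 × log₂(0.0094) = 0.0635
  p(3,1)=5/53: -0.0943 × log₂(0.0943) = 0.3213
  p(3,2)=3/106: -0.0283 × log₂(0.0283) = 0.1456
  p(3,3)=9/106: -0.0849 × log₂(0.0849) = 0.3021
H(X,Y) = 3.8253 bits


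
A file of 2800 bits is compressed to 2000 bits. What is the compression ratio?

Compression ratio = Original / Compressed
= 2800 / 2000 = 1.40:1


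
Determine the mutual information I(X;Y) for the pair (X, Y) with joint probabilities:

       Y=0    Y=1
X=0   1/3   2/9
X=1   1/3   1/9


H(X) = 0.9911, H(Y) = 0.9183, H(X,Y) = 1.8911
I(X;Y) = H(X) + H(Y) - H(X,Y) = 0.0183 bits


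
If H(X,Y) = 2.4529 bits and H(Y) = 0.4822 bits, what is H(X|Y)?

Chain rule: H(X,Y) = H(X|Y) + H(Y)
H(X|Y) = H(X,Y) - H(Y) = 2.4529 - 0.4822 = 1.9707 bits


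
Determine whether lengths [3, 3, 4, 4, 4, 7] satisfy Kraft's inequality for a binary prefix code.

Kraft inequality: Σ 2^(-l_i) ≤ 1 for prefix-free code
Calculating: 2^(-3) + 2^(-3) + 2^(-4) + 2^(-4) + 2^(-4) + 2^(-7)
= 0.125 + 0.125 + 0.0625 + 0.0625 + 0.0625 + 0.0078125
= 0.4453
Since 0.4453 ≤ 1, prefix-free code exists


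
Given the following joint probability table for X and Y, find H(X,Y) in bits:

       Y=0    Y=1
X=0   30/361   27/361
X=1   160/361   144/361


H(X,Y) = -Σ p(x,y) log₂ p(x,y)
  p(0,0)=30/361: -0.0831 × log₂(0.0831) = 0.2983
  p(0,1)=27/361: -0.0748 × log₂(0.0748) = 0.2798
  p(1,0)=160/361: -0.4432 × log₂(0.4432) = 0.5203
  p(1,1)=144/361: -0.3989 × log₂(0.3989) = 0.5289
H(X,Y) = 1.6273 bits


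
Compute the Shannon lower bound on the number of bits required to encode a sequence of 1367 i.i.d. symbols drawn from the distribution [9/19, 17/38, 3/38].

Entropy H = 1.3190 bits/symbol
Minimum bits = H × n = 1.3190 × 1367
= 1803.03 bits


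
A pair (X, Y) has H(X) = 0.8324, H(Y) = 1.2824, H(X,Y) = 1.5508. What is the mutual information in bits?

I(X;Y) = H(X) + H(Y) - H(X,Y)
I(X;Y) = 0.8324 + 1.2824 - 1.5508 = 0.564 bits


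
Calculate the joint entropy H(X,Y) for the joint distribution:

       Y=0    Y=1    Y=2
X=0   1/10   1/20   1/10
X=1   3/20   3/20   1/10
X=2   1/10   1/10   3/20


H(X,Y) = -Σ p(x,y) log₂ p(x,y)
  p(0,0)=1/10: -0.1000 × log₂(0.1000) = 0.3322
  p(0,1)=1/20: -0.0500 × log₂(0.0500) = 0.2161
  p(0,2)=1/10: -0.1000 × log₂(0.1000) = 0.3322
  p(1,0)=3/20: -0.1500 × log₂(0.1500) = 0.4105
  p(1,1)=3/20: -0.1500 × log₂(0.1500) = 0.4105
  p(1,2)=1/10: -0.1000 × log₂(0.1000) = 0.3322
  p(2,0)=1/10: -0.1000 × log₂(0.1000) = 0.3322
  p(2,1)=1/10: -0.1000 × log₂(0.1000) = 0.3322
  p(2,2)=3/20: -0.1500 × log₂(0.1500) = 0.4105
H(X,Y) = 3.1087 bits


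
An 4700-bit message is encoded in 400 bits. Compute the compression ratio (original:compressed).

Compression ratio = Original / Compressed
= 4700 / 400 = 11.75:1


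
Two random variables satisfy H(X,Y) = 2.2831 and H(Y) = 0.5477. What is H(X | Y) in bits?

Chain rule: H(X,Y) = H(X|Y) + H(Y)
H(X|Y) = H(X,Y) - H(Y) = 2.2831 - 0.5477 = 1.7354 bits


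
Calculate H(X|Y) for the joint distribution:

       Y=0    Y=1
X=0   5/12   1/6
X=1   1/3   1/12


H(X|Y) = Σ_y p(y) H(X|Y=y)
  p(Y=0) = 3/4, H(X|Y=0) = 0.9911
  p(Y=1) = 1/4, H(X|Y=1) = 0.9183
H(X|Y) = 0.7500×0.9911 + 0.2500×0.9183 = 0.9729 bits


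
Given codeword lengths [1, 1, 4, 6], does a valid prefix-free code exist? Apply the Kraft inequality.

Kraft inequality: Σ 2^(-l_i) ≤ 1 for prefix-free code
Calculating: 2^(-1) + 2^(-1) + 2^(-4) + 2^(-6)
= 0.5 + 0.5 + 0.0625 + 0.015625
= 1.0781
Since 1.0781 > 1, prefix-free code does not exist


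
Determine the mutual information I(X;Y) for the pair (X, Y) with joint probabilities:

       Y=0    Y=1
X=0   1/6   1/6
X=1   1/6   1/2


H(X) = 0.9183, H(Y) = 0.9183, H(X,Y) = 1.7925
I(X;Y) = H(X) + H(Y) - H(X,Y) = 0.0441 bits


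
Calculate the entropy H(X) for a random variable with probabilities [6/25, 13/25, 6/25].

H(X) = -Σ p(x) log₂ p(x)
  -6/25 × log₂(6/25) = 0.4941
  -13/25 × log₂(13/25) = 0.4906
  -6/25 × log₂(6/25) = 0.4941
H(X) = 1.4788 bits


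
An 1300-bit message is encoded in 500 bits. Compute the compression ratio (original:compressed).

Compression ratio = Original / Compressed
= 1300 / 500 = 2.60:1


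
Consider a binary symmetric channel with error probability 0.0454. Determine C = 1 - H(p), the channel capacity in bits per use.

For BSC with error probability p:
C = 1 - H(p) where H(p) is binary entropy
H(0.0454) = -0.0454 × log₂(0.0454) - 0.9546 × log₂(0.9546)
H(p) = 0.2665
C = 1 - 0.2665 = 0.7335 bits/use


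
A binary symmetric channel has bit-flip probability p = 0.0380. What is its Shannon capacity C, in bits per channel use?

For BSC with error probability p:
C = 1 - H(p) where H(p) is binary entropy
H(0.0380) = -0.0380 × log₂(0.0380) - 0.9620 × log₂(0.9620)
H(p) = 0.2330
C = 1 - 0.2330 = 0.7670 bits/use


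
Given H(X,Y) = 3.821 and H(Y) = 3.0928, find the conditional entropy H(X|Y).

Chain rule: H(X,Y) = H(X|Y) + H(Y)
H(X|Y) = H(X,Y) - H(Y) = 3.821 - 3.0928 = 0.7282 bits


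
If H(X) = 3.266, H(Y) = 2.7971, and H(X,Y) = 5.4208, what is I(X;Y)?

I(X;Y) = H(X) + H(Y) - H(X,Y)
I(X;Y) = 3.266 + 2.7971 - 5.4208 = 0.6423 bits


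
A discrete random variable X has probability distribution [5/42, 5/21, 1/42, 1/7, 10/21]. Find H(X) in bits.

H(X) = -Σ p(x) log₂ p(x)
  -5/42 × log₂(5/42) = 0.3655
  -5/21 × log₂(5/21) = 0.4929
  -1/42 × log₂(1/42) = 0.1284
  -1/7 × log₂(1/7) = 0.4011
  -10/21 × log₂(10/21) = 0.5097
H(X) = 1.8976 bits


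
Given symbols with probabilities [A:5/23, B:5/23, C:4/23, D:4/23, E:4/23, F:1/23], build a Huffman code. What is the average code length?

Huffman tree construction:
Combine smallest probabilities repeatedly
Resulting codes:
  A: 00 (length 2)
  B: 01 (length 2)
  C: 101 (length 3)
  D: 110 (length 3)
  E: 111 (length 3)
  F: 100 (length 3)
Average length = Σ p(s) × length(s) = 2.5652 bits


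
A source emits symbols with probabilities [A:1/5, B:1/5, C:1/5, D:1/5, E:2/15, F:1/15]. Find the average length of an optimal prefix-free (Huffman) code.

Huffman tree construction:
Combine smallest probabilities repeatedly
Resulting codes:
  A: 110 (length 3)
  B: 111 (length 3)
  C: 00 (length 2)
  D: 01 (length 2)
  E: 101 (length 3)
  F: 100 (length 3)
Average length = Σ p(s) × length(s) = 2.6000 bits


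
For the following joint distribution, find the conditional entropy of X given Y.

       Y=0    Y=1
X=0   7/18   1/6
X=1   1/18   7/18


H(X|Y) = Σ_y p(y) H(X|Y=y)
  p(Y=0) = 4/9, H(X|Y=0) = 0.5436
  p(Y=1) = 5/9, H(X|Y=1) = 0.8813
H(X|Y) = 0.4444×0.5436 + 0.5556×0.8813 = 0.7312 bits


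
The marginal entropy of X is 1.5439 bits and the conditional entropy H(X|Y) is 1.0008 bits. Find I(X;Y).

I(X;Y) = H(X) - H(X|Y)
I(X;Y) = 1.5439 - 1.0008 = 0.5431 bits


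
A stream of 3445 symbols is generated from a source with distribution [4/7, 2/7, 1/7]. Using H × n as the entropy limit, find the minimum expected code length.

Entropy H = 1.3788 bits/symbol
Minimum bits = H × n = 1.3788 × 3445
= 4749.91 bits


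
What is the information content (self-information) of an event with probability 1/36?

Information content I(x) = -log₂(p(x))
I = -log₂(1/36) = -log₂(0.0278)
I = 5.1699 bits


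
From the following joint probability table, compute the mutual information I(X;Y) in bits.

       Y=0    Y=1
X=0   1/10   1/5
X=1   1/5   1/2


H(X) = 0.8813, H(Y) = 0.8813, H(X,Y) = 1.7610
I(X;Y) = H(X) + H(Y) - H(X,Y) = 0.0016 bits


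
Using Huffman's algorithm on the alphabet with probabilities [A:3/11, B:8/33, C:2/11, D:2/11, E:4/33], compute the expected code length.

Huffman tree construction:
Combine smallest probabilities repeatedly
Resulting codes:
  A: 10 (length 2)
  B: 01 (length 2)
  C: 111 (length 3)
  D: 00 (length 2)
  E: 110 (length 3)
Average length = Σ p(s) × length(s) = 2.3030 bits


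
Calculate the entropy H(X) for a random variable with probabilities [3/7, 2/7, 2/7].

H(X) = -Σ p(x) log₂ p(x)
  -3/7 × log₂(3/7) = 0.5239
  -2/7 × log₂(2/7) = 0.5164
  -2/7 × log₂(2/7) = 0.5164
H(X) = 1.5567 bits


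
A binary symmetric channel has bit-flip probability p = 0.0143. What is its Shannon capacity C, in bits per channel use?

For BSC with error probability p:
C = 1 - H(p) where H(p) is binary entropy
H(0.0143) = -0.0143 × log₂(0.0143) - 0.9857 × log₂(0.9857)
H(p) = 0.1081
C = 1 - 0.1081 = 0.8919 bits/use


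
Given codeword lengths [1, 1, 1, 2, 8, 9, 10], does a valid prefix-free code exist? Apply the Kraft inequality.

Kraft inequality: Σ 2^(-l_i) ≤ 1 for prefix-free code
Calculating: 2^(-1) + 2^(-1) + 2^(-1) + 2^(-2) + 2^(-8) + 2^(-9) + 2^(-10)
= 0.5 + 0.5 + 0.5 + 0.25 + 0.00390625 + 0.001953125 + 0.0009765625
= 1.7568
Since 1.7568 > 1, prefix-free code does not exist


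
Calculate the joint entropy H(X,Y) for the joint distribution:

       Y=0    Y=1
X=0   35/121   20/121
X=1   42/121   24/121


H(X,Y) = -Σ p(x,y) log₂ p(x,y)
  p(0,0)=35/121: -0.2893 × log₂(0.2893) = 0.5176
  p(0,1)=20/121: -0.1653 × log₂(0.1653) = 0.4292
  p(1,0)=42/121: -0.3471 × log₂(0.3471) = 0.5299
  p(1,1)=24/121: -0.1983 × log₂(0.1983) = 0.4629
H(X,Y) = 1.9397 bits


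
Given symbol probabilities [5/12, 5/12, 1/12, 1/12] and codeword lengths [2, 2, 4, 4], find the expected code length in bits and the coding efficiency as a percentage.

Average length L = Σ p_i × l_i = 2.3333 bits
Entropy H = 1.6500 bits
Efficiency η = H/L × 100% = 70.72%


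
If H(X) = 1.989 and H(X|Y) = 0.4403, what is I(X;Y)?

I(X;Y) = H(X) - H(X|Y)
I(X;Y) = 1.989 - 0.4403 = 1.5487 bits


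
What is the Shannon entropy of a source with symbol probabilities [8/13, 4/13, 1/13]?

H(X) = -Σ p(x) log₂ p(x)
  -8/13 × log₂(8/13) = 0.4310
  -4/13 × log₂(4/13) = 0.5232
  -1/13 × log₂(1/13) = 0.2846
H(X) = 1.2389 bits


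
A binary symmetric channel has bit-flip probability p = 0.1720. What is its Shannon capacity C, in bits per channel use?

For BSC with error probability p:
C = 1 - H(p) where H(p) is binary entropy
H(0.1720) = -0.1720 × log₂(0.1720) - 0.8280 × log₂(0.8280)
H(p) = 0.6623
C = 1 - 0.6623 = 0.3377 bits/use


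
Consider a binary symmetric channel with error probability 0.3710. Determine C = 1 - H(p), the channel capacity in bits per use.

For BSC with error probability p:
C = 1 - H(p) where H(p) is binary entropy
H(0.3710) = -0.3710 × log₂(0.3710) - 0.6290 × log₂(0.6290)
H(p) = 0.9514
C = 1 - 0.9514 = 0.0486 bits/use


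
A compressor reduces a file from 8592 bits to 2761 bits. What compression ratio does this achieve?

Compression ratio = Original / Compressed
= 8592 / 2761 = 3.11:1


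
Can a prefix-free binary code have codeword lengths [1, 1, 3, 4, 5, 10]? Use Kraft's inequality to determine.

Kraft inequality: Σ 2^(-l_i) ≤ 1 for prefix-free code
Calculating: 2^(-1) + 2^(-1) + 2^(-3) + 2^(-4) + 2^(-5) + 2^(-10)
= 0.5 + 0.5 + 0.125 + 0.0625 + 0.03125 + 0.0009765625
= 1.2197
Since 1.2197 > 1, prefix-free code does not exist


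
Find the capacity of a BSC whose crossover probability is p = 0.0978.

For BSC with error probability p:
C = 1 - H(p) where H(p) is binary entropy
H(0.0978) = -0.0978 × log₂(0.0978) - 0.9022 × log₂(0.9022)
H(p) = 0.4620
C = 1 - 0.4620 = 0.5380 bits/use


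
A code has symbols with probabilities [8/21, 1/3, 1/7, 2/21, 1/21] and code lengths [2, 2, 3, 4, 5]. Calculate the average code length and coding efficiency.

Average length L = Σ p_i × l_i = 2.4762 bits
Entropy H = 1.9920 bits
Efficiency η = H/L × 100% = 80.45%


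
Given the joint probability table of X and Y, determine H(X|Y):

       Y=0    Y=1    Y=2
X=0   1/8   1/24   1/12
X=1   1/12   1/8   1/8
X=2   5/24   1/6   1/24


H(X|Y) = Σ_y p(y) H(X|Y=y)
  p(Y=0) = 5/12, H(X|Y=0) = 1.4855
  p(Y=1) = 1/3, H(X|Y=1) = 1.4056
  p(Y=2) = 1/4, H(X|Y=2) = 1.4591
H(X|Y) = 0.4167×1.4855 + 0.3333×1.4056 + 0.2500×1.4591 = 1.4523 bits


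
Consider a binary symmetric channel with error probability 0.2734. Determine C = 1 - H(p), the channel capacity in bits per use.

For BSC with error probability p:
C = 1 - H(p) where H(p) is binary entropy
H(0.2734) = -0.2734 × log₂(0.2734) - 0.7266 × log₂(0.7266)
H(p) = 0.8463
C = 1 - 0.8463 = 0.1537 bits/use


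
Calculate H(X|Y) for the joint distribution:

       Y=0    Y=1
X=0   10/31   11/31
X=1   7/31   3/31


H(X|Y) = Σ_y p(y) H(X|Y=y)
  p(Y=0) = 17/31, H(X|Y=0) = 0.9774
  p(Y=1) = 14/31, H(X|Y=1) = 0.7496
H(X|Y) = 0.5484×0.9774 + 0.4516×0.7496 = 0.8745 bits


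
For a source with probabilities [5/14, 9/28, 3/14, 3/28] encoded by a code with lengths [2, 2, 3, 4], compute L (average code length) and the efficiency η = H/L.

Average length L = Σ p_i × l_i = 2.4286 bits
Entropy H = 1.8783 bits
Efficiency η = H/L × 100% = 77.34%


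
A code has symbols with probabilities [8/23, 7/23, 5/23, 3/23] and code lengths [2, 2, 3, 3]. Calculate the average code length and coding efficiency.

Average length L = Σ p_i × l_i = 2.3478 bits
Entropy H = 1.9142 bits
Efficiency η = H/L × 100% = 81.53%


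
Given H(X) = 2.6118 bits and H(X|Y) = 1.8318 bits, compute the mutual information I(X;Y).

I(X;Y) = H(X) - H(X|Y)
I(X;Y) = 2.6118 - 1.8318 = 0.78 bits


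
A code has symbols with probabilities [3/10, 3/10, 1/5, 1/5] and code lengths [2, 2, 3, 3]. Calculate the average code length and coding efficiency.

Average length L = Σ p_i × l_i = 2.4000 bits
Entropy H = 1.9710 bits
Efficiency η = H/L × 100% = 82.12%


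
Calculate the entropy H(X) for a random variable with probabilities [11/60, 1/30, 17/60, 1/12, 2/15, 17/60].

H(X) = -Σ p(x) log₂ p(x)
  -11/60 × log₂(11/60) = 0.4487
  -1/30 × log₂(1/30) = 0.1636
  -17/60 × log₂(17/60) = 0.5155
  -1/12 × log₂(1/12) = 0.2987
  -2/15 × log₂(2/15) = 0.3876
  -17/60 × log₂(17/60) = 0.5155
H(X) = 2.3296 bits


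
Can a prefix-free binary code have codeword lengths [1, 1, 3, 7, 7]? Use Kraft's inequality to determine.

Kraft inequality: Σ 2^(-l_i) ≤ 1 for prefix-free code
Calculating: 2^(-1) + 2^(-1) + 2^(-3) + 2^(-7) + 2^(-7)
= 0.5 + 0.5 + 0.125 + 0.0078125 + 0.0078125
= 1.1406
Since 1.1406 > 1, prefix-free code does not exist


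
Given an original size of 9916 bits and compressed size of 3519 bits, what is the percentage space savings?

Space savings = (1 - Compressed/Original) × 100%
= (1 - 3519/9916) × 100%
= 64.51%


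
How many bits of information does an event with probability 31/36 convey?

Information content I(x) = -log₂(p(x))
I = -log₂(31/36) = -log₂(0.8611)
I = 0.2157 bits


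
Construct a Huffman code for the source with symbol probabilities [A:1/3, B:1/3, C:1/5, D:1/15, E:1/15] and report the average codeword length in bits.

Huffman tree construction:
Combine smallest probabilities repeatedly
Resulting codes:
  A: 10 (length 2)
  B: 11 (length 2)
  C: 01 (length 2)
  D: 000 (length 3)
  E: 001 (length 3)
Average length = Σ p(s) × length(s) = 2.1333 bits


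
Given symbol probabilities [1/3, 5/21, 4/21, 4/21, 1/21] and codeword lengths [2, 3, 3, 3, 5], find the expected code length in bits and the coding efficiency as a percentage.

Average length L = Σ p_i × l_i = 2.7619 bits
Entropy H = 2.1418 bits
Efficiency η = H/L × 100% = 77.55%


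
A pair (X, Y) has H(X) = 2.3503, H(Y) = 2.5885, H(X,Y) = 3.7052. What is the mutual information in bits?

I(X;Y) = H(X) + H(Y) - H(X,Y)
I(X;Y) = 2.3503 + 2.5885 - 3.7052 = 1.2336 bits


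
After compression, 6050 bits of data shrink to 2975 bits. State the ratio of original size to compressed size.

Compression ratio = Original / Compressed
= 6050 / 2975 = 2.03:1


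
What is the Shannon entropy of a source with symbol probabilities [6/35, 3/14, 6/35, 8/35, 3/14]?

H(X) = -Σ p(x) log₂ p(x)
  -6/35 × log₂(6/35) = 0.4362
  -3/14 × log₂(3/14) = 0.4762
  -6/35 × log₂(6/35) = 0.4362
  -8/35 × log₂(8/35) = 0.4867
  -3/14 × log₂(3/14) = 0.4762
H(X) = 2.3115 bits


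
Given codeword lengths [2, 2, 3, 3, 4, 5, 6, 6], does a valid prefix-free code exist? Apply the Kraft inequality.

Kraft inequality: Σ 2^(-l_i) ≤ 1 for prefix-free code
Calculating: 2^(-2) + 2^(-2) + 2^(-3) + 2^(-3) + 2^(-4) + 2^(-5) + 2^(-6) + 2^(-6)
= 0.25 + 0.25 + 0.125 + 0.125 + 0.0625 + 0.03125 + 0.015625 + 0.015625
= 0.8750
Since 0.8750 ≤ 1, prefix-free code exists


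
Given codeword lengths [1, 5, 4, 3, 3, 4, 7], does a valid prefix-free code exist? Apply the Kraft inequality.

Kraft inequality: Σ 2^(-l_i) ≤ 1 for prefix-free code
Calculating: 2^(-1) + 2^(-5) + 2^(-4) + 2^(-3) + 2^(-3) + 2^(-4) + 2^(-7)
= 0.5 + 0.03125 + 0.0625 + 0.125 + 0.125 + 0.0625 + 0.0078125
= 0.9141
Since 0.9141 ≤ 1, prefix-free code exists


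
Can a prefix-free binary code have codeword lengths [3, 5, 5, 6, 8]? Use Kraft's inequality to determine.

Kraft inequality: Σ 2^(-l_i) ≤ 1 for prefix-free code
Calculating: 2^(-3) + 2^(-5) + 2^(-5) + 2^(-6) + 2^(-8)
= 0.125 + 0.03125 + 0.03125 + 0.015625 + 0.00390625
= 0.2070
Since 0.2070 ≤ 1, prefix-free code exists


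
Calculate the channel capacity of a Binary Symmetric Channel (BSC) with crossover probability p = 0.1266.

For BSC with error probability p:
C = 1 - H(p) where H(p) is binary entropy
H(0.1266) = -0.1266 × log₂(0.1266) - 0.8734 × log₂(0.8734)
H(p) = 0.5480
C = 1 - 0.5480 = 0.4520 bits/use


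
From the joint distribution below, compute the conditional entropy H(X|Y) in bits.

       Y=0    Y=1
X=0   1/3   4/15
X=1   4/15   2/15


H(X|Y) = Σ_y p(y) H(X|Y=y)
  p(Y=0) = 3/5, H(X|Y=0) = 0.9911
  p(Y=1) = 2/5, H(X|Y=1) = 0.9183
H(X|Y) = 0.6000×0.9911 + 0.4000×0.9183 = 0.9620 bits
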